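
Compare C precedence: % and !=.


'%' is multiplicative (level 10); '!=' is equality (level 6)
Higher level binds tighter
'%' has higher precedence than '!='


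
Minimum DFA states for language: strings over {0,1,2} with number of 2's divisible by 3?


Track (count of 2) mod 3: states 0..2, accept at 0
Minimal DFA: 3 states


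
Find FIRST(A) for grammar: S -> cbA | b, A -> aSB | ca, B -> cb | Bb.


Per alternative of A: FIRST(aSB) = {a}; FIRST(ca) = {c}
FIRST(A) = {a, c}


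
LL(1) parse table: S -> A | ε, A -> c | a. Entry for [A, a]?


For [A, a]: 'a' ∈ FIRST(a)
Entry: A -> a


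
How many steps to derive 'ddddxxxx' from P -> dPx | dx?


Derivation: P => dPx => ddPxx => dddPxxx => ddddxxxx
Steps: 4


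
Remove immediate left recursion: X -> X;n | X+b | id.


Left-recursive alternatives: X;n, X+b; non-recursive: id
Introduce X': X -> idX', X' -> ;nX' | +bX' | ε


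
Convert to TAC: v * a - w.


Break into single-operator statements:
t1 = v * a
t2 = t1 - w


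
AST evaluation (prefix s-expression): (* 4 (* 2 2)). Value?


Evaluate inner: (* 2 2) = 4
Evaluate root: (* 4 4) = 16
Result: 16


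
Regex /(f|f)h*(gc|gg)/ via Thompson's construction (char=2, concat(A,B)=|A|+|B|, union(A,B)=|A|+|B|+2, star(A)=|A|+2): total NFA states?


Syntax tree has 7 char leaf(s), 2 union(s), 1 star(s)
chars contribute 7×2 = 14; each union adds +2; each star adds +2
Total: 14 + 4 + 2 = 20 states


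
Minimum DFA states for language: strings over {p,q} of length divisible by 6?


Track length mod 6: states 0..5, accept at 0
Minimal DFA: 6 states


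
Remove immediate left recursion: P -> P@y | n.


Left-recursive alternatives: P@y; non-recursive: n
Introduce P': P -> nP', P' -> @yP' | ε


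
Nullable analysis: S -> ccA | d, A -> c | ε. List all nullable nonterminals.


A nonterminal is nullable iff some alternative derives ε (directly, or every symbol in it is nullable)
Nullable: {A}


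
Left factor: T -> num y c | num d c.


Common prefix: 'num'
Factored: T -> num T', T' -> y c | d c


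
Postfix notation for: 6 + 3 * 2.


* has higher precedence, evaluate 3*2 first
Postfix: 6 3 2 * +


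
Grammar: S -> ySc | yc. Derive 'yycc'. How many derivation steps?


Derivation: S => ySc => yycc
Steps: 2


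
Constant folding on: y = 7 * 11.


7 * 11 = 77 at compile time
Optimized: y = 77


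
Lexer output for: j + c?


Scan left to right, longest-match per lexeme
Tokens: ID(j), OP(+), ID(c)


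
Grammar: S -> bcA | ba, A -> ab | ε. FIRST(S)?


Per alternative of S: FIRST(bcA) = {b}; FIRST(ba) = {b}
FIRST(S) = {b}


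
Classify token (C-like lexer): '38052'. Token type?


Pattern: digits only
Type: INTEGER_LITERAL


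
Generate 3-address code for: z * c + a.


Break into single-operator statements:
t1 = z * c
t2 = t1 + a


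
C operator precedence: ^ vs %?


'%' is multiplicative (level 10); '^' is bitwise XOR (level 4)
Higher level binds tighter
'%' has higher precedence than '^'


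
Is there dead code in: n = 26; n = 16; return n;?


first assignment to n is overwritten before any read
Dead: 'n = 26'


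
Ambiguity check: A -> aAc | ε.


balanced a^n…c^n: each string has a unique parse
Unambiguous


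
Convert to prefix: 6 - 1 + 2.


left-to-right (same/higher precedence on left): tree is (+ (- 6 1) 2)
Prefix: + - 6 1 2


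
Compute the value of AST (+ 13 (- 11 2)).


Evaluate inner: (- 11 2) = 9
Evaluate root: (+ 13 9) = 22
Result: 22


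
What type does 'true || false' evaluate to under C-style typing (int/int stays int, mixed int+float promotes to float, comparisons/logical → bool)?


Operand types: bool || bool
Rule: logical operators take bool operands and yield bool
Result type: bool


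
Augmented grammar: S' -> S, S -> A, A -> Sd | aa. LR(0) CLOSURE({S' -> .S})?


Start: S' -> .S
For each item with dot before a nonterminal B, add B -> .γ for every B-production
Closure: [S' -> .S, S -> .A, A -> .Sd, A -> .aa]


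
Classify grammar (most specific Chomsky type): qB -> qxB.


LHS has context (more than one symbol) and |LHS| ≤ |RHS|
Classification: Type 1 (Context-Sensitive)


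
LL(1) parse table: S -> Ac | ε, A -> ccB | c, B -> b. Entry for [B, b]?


For [B, b]: 'b' ∈ FIRST(b)
Entry: B -> b


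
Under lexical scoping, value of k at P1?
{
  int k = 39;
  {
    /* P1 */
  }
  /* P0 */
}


P1's block does not declare k; resolves to the enclosing declaration at depth 0
k = 39


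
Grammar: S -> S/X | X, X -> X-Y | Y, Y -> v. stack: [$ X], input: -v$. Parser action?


shift '-' to continue X -> X-Y
Action: shift


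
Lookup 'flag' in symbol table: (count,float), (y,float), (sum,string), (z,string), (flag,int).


Lookup 'flag' → type int


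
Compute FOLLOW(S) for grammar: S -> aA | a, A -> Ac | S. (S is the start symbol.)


$ ∈ FOLLOW(S). For each A -> αBβ: add FIRST(β)\{ε} to FOLLOW(B); if β nullable, add FOLLOW(A).
FOLLOW(S) = {$, c}


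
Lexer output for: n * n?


Scan left to right, longest-match per lexeme
Tokens: ID(n), OP(*), ID(n)


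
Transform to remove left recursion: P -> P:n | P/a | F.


Left-recursive alternatives: P:n, P/a; non-recursive: F
Introduce P': P -> FP', P' -> :nP' | /aP' | ε


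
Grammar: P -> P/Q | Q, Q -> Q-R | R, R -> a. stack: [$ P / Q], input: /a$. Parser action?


handle 'P/Q' on top; lookahead ∈ FOLLOW(P) = {/, $}
Action: reduce (P -> P/Q)


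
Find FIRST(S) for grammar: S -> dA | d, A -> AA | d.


Per alternative of S: FIRST(dA) = {d}; FIRST(d) = {d}
FIRST(S) = {d}


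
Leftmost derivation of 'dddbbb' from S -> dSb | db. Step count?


Derivation: S => dSb => ddSbb => dddbbb
Steps: 3


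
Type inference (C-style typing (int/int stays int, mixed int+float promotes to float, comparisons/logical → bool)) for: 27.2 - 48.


Operand types: float - int
Rule: mixed int/float promotes to float; int/int stays int
Result type: float


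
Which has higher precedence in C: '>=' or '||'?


'>=' is relational (level 7); '||' is logical OR (level 1)
Higher level binds tighter
'>=' has higher precedence than '||'


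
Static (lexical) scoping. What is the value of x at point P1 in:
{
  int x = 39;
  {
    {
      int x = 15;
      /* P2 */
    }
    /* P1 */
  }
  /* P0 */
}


P1's block does not declare x; resolves to the enclosing declaration at depth 0
x = 39


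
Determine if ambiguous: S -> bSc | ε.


balanced b^n…c^n: each string has a unique parse
Unambiguous


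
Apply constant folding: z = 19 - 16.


19 - 16 = 3 at compile time
Optimized: z = 3


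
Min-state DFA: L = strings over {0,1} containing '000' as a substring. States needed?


KMP-style automaton: 3 progress states + 1 absorbing accept = 4
Minimal DFA: 4 states


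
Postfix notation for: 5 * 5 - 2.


Left to right (same or higher precedence on left)
Postfix: 5 5 * 2 -


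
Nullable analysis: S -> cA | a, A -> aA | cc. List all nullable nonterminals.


A nonterminal is nullable iff some alternative derives ε (directly, or every symbol in it is nullable)
Nullable: {}


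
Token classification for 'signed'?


Pattern: reserved word
Type: KEYWORD


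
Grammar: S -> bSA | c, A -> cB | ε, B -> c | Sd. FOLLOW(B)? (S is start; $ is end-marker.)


$ ∈ FOLLOW(S). For each A -> αBβ: add FIRST(β)\{ε} to FOLLOW(B); if β nullable, add FOLLOW(A).
FOLLOW(B) = {$, c, d}


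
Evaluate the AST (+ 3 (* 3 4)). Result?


Evaluate inner: (* 3 4) = 12
Evaluate root: (+ 3 12) = 15
Result: 15


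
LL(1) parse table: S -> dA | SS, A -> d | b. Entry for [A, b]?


For [A, b]: 'b' ∈ FIRST(b)
Entry: A -> b


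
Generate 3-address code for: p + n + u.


Break into single-operator statements:
t1 = p + n
t2 = t1 + u


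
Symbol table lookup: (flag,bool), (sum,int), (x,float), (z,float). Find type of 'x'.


Lookup 'x' → type float


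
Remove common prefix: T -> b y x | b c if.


Common prefix: 'b'
Factored: T -> b T', T' -> y x | c if


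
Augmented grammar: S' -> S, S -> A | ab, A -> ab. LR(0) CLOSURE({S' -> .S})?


Start: S' -> .S
For each item with dot before a nonterminal B, add B -> .γ for every B-production
Closure: [S' -> .S, S -> .A, S -> .ab, A -> .ab]


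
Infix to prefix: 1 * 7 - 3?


left-to-right (same/higher precedence on left): tree is (- (* 1 7) 3)
Prefix: - * 1 7 3


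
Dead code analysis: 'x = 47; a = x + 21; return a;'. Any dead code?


x is read by a's definition; a is returned
No dead code


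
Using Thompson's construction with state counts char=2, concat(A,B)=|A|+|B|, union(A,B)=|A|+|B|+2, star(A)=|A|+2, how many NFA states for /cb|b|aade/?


Syntax tree has 7 char leaf(s), 2 union(s), 0 star(s)
chars contribute 7×2 = 14; each union adds +2; each star adds +2
Total: 14 + 4 + 0 = 18 states


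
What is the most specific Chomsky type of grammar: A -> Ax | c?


Left-linear: every RHS is a terminal or one nonterminal followed by a terminal
Classification: Type 3 (Regular)


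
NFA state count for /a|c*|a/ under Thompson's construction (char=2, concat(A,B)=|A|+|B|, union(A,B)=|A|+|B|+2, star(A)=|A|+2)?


Syntax tree has 3 char leaf(s), 2 union(s), 1 star(s)
chars contribute 3×2 = 6; each union adds +2; each star adds +2
Total: 6 + 4 + 2 = 12 states


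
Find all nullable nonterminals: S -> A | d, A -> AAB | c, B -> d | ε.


A nonterminal is nullable iff some alternative derives ε (directly, or every symbol in it is nullable)
Nullable: {B}


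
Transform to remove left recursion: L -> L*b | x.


Left-recursive alternatives: L*b; non-recursive: x
Introduce L': L -> xL', L' -> *bL' | ε


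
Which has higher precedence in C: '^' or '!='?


'!=' is equality (level 6); '^' is bitwise XOR (level 4)
Higher level binds tighter
'!=' has higher precedence than '^'


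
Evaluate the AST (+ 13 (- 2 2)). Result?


Evaluate inner: (- 2 2) = 0
Evaluate root: (+ 13 0) = 13
Result: 13


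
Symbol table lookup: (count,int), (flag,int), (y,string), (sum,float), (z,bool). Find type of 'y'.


Lookup 'y' → type string


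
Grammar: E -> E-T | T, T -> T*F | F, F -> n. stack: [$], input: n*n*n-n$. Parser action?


no handle on stack; shift 'n'
Action: shift


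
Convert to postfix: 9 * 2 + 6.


Left to right (same or higher precedence on left)
Postfix: 9 2 * 6 +


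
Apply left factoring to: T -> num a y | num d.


Common prefix: 'num'
Factored: T -> num T', T' -> a y | d


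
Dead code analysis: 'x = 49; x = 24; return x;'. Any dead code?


first assignment to x is overwritten before any read
Dead: 'x = 49'


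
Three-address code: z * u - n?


Break into single-operator statements:
t1 = z * u
t2 = t1 - n


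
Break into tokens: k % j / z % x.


Scan left to right, longest-match per lexeme
Tokens: ID(k), OP(%), ID(j), OP(/), ID(z), OP(%), ID(x)


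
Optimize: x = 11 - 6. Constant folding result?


11 - 6 = 5 at compile time
Optimized: x = 5


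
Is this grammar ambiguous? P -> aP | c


right-linear, alternatives start with distinct terminals 'a' vs 'c': unique leftmost derivation
Unambiguous


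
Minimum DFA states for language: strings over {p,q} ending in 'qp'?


Track the longest suffix of input matching a prefix of 'qp': 3 classes (prefixes of length 0..2)
Minimal DFA: 3 states


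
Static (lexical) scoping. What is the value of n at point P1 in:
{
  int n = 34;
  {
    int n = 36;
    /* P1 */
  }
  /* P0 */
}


n declared in the same block as P1
n = 36


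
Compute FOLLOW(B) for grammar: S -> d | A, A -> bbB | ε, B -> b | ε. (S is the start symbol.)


$ ∈ FOLLOW(S). For each A -> αBβ: add FIRST(β)\{ε} to FOLLOW(B); if β nullable, add FOLLOW(A).
FOLLOW(B) = {$}


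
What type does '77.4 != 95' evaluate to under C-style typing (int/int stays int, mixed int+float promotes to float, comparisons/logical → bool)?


Operand types: float != int
Rule: comparison yields bool
Result type: bool


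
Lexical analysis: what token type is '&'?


Pattern: operator symbol
Type: OPERATOR


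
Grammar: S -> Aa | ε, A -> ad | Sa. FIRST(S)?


Per alternative of S: FIRST(Aa) = {a}; FIRST(ε) = {ε}
FIRST(S) = {a, ε}


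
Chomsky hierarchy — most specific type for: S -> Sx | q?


Left-linear: every RHS is a terminal or one nonterminal followed by a terminal
Classification: Type 3 (Regular)


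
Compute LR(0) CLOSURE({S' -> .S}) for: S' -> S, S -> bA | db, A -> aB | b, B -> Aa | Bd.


Start: S' -> .S
For each item with dot before a nonterminal B, add B -> .γ for every B-production
Closure: [S' -> .S, S -> .bA, S -> .db]


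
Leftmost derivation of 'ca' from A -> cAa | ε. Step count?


Derivation: A => cAa => ca
Steps: 2


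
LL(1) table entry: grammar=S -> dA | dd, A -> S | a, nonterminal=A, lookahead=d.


For [A, d]: 'd' ∈ FIRST(S)
Entry: A -> S


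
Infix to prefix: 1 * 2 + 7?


left-to-right (same/higher precedence on left): tree is (+ (* 1 2) 7)
Prefix: + * 1 2 7


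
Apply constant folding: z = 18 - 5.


18 - 5 = 13 at compile time
Optimized: z = 13


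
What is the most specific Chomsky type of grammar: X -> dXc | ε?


Single nonterminal LHS, but d^n c^n is not regular
Classification: Type 2 (Context-Free)


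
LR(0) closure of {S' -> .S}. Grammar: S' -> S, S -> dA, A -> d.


Start: S' -> .S
For each item with dot before a nonterminal B, add B -> .γ for every B-production
Closure: [S' -> .S, S -> .dA]


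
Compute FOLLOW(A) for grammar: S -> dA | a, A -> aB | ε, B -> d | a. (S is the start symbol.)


$ ∈ FOLLOW(S). For each A -> αBβ: add FIRST(β)\{ε} to FOLLOW(B); if β nullable, add FOLLOW(A).
FOLLOW(A) = {$}


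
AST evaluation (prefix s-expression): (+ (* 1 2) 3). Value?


Evaluate inner: (* 1 2) = 2
Evaluate root: (+ 2 3) = 5
Result: 5


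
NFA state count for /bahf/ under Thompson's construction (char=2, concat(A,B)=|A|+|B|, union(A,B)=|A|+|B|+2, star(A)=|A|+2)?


Syntax tree has 4 char leaf(s), 0 union(s), 0 star(s)
chars contribute 4×2 = 8; each union adds +2; each star adds +2
Total: 8 + 0 + 0 = 8 states


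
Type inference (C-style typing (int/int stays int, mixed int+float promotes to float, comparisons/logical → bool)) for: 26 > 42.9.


Operand types: int > float
Rule: comparison yields bool
Result type: bool


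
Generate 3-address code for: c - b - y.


Break into single-operator statements:
t1 = c - b
t2 = t1 - y


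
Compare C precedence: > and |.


'>' is relational (level 7); '|' is bitwise OR (level 3)
Higher level binds tighter
'>' has higher precedence than '|'


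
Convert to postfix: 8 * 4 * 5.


Left to right (same or higher precedence on left)
Postfix: 8 4 * 5 *


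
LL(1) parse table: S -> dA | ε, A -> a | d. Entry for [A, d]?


For [A, d]: 'd' ∈ FIRST(d)
Entry: A -> d


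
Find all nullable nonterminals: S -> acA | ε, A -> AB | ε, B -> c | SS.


A nonterminal is nullable iff some alternative derives ε (directly, or every symbol in it is nullable)
Nullable: {A, B, S}


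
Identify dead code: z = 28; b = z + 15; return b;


z is read by b's definition; b is returned
No dead code


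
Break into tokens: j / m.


Scan left to right, longest-match per lexeme
Tokens: ID(j), OP(/), ID(m)


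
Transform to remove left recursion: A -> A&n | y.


Left-recursive alternatives: A&n; non-recursive: y
Introduce A': A -> yA', A' -> &nA' | ε


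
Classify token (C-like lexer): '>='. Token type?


Pattern: operator symbol
Type: OPERATOR


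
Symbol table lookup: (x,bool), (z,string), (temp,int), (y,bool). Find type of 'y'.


Lookup 'y' → type bool


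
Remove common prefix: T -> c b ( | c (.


Common prefix: 'c'
Factored: T -> c T', T' -> b ( | (


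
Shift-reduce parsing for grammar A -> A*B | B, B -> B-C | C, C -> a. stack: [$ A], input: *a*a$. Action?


shift '*' to continue A -> A*B
Action: shift


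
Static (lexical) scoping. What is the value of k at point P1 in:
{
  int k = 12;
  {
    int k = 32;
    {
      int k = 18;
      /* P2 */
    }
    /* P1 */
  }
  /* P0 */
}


k declared in the same block as P1
k = 32


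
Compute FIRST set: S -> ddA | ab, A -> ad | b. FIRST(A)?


Per alternative of A: FIRST(ad) = {a}; FIRST(b) = {b}
FIRST(A) = {a, b}


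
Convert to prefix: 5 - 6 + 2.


left-to-right (same/higher precedence on left): tree is (+ (- 5 6) 2)
Prefix: + - 5 6 2


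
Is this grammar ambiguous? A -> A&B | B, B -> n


precedence layered via separate nonterminal B: deterministic
Unambiguous


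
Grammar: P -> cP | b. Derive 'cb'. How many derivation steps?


Derivation: P => cP => cb
Steps: 2


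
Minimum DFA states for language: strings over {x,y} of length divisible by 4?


Track length mod 4: states 0..3, accept at 0
Minimal DFA: 4 states


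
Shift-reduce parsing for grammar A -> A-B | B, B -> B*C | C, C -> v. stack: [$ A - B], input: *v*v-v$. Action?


'*' can extend B; shift to build B -> B*C
Action: shift


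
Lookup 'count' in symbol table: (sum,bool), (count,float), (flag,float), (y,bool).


Lookup 'count' → type float


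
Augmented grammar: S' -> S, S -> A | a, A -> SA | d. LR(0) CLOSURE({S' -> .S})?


Start: S' -> .S
For each item with dot before a nonterminal B, add B -> .γ for every B-production
Closure: [S' -> .S, S -> .A, S -> .a, A -> .SA, A -> .d]


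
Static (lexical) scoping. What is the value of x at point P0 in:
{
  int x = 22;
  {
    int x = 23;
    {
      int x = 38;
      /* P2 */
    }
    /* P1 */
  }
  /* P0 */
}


x declared in the same block as P0
x = 22


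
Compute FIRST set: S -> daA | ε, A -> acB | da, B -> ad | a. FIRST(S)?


Per alternative of S: FIRST(daA) = {d}; FIRST(ε) = {ε}
FIRST(S) = {d, ε}


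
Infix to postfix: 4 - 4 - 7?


Left to right (same or higher precedence on left)
Postfix: 4 4 - 7 -


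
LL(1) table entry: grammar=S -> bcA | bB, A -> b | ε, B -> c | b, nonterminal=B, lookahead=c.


For [B, c]: 'c' ∈ FIRST(c)
Entry: B -> c


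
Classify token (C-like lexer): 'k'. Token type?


Pattern: letter/underscore followed by alphanumerics, not a keyword
Type: IDENTIFIER


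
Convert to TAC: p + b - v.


Break into single-operator statements:
t1 = p + b
t2 = t1 - v


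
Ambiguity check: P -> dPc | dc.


balanced d^n…c^n: each string has a unique parse
Unambiguous


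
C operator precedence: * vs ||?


'*' is multiplicative (level 10); '||' is logical OR (level 1)
Higher level binds tighter
'*' has higher precedence than '||'


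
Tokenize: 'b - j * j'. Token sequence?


Scan left to right, longest-match per lexeme
Tokens: ID(b), OP(-), ID(j), OP(*), ID(j)


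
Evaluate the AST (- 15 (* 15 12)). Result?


Evaluate inner: (* 15 12) = 180
Evaluate root: (- 15 180) = -165
Result: -165


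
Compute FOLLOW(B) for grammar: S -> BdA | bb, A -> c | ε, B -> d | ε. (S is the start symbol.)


$ ∈ FOLLOW(S). For each A -> αBβ: add FIRST(β)\{ε} to FOLLOW(B); if β nullable, add FOLLOW(A).
FOLLOW(B) = {d}


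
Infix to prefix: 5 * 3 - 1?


left-to-right (same/higher precedence on left): tree is (- (* 5 3) 1)
Prefix: - * 5 3 1


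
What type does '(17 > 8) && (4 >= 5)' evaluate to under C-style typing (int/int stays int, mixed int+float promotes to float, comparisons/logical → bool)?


Operand types: bool && bool
Rule: logical operators take bool operands and yield bool
Result type: bool


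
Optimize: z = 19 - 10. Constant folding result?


19 - 10 = 9 at compile time
Optimized: z = 9


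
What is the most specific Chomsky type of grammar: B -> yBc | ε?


Single nonterminal LHS, but y^n c^n is not regular
Classification: Type 2 (Context-Free)


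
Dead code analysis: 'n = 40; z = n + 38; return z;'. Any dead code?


n is read by z's definition; z is returned
No dead code


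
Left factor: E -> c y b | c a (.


Common prefix: 'c'
Factored: E -> c E', E' -> y b | a (


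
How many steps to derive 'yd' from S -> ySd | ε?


Derivation: S => ySd => yd
Steps: 2


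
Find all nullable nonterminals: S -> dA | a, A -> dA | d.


A nonterminal is nullable iff some alternative derives ε (directly, or every symbol in it is nullable)
Nullable: {}


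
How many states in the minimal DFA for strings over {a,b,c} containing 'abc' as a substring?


KMP-style automaton: 3 progress states + 1 absorbing accept = 4
Minimal DFA: 4 states


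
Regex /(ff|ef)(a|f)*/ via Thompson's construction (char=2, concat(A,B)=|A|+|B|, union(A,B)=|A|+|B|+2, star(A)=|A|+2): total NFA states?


Syntax tree has 6 char leaf(s), 2 union(s), 1 star(s)
chars contribute 6×2 = 12; each union adds +2; each star adds +2
Total: 12 + 4 + 2 = 18 states


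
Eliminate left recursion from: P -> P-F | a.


Left-recursive alternatives: P-F; non-recursive: a
Introduce P': P -> aP', P' -> -FP' | ε


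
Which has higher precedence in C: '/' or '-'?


'/' is multiplicative (level 10); '-' is additive (level 9)
Higher level binds tighter
'/' has higher precedence than '-'


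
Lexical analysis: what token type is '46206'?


Pattern: digits only
Type: INTEGER_LITERAL


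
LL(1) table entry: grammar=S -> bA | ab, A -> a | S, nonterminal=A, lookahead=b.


For [A, b]: 'b' ∈ FIRST(S)
Entry: A -> S


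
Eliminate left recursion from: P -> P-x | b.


Left-recursive alternatives: P-x; non-recursive: b
Introduce P': P -> bP', P' -> -xP' | ε


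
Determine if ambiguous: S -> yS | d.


right-linear, alternatives start with distinct terminals 'y' vs 'd': unique leftmost derivation
Unambiguous


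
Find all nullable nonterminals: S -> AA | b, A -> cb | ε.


A nonterminal is nullable iff some alternative derives ε (directly, or every symbol in it is nullable)
Nullable: {A, S}


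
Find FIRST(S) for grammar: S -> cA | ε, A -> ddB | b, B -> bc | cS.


Per alternative of S: FIRST(cA) = {c}; FIRST(ε) = {ε}
FIRST(S) = {c, ε}


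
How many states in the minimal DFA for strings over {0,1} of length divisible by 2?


Track length mod 2: states 0..1, accept at 0
Minimal DFA: 2 states


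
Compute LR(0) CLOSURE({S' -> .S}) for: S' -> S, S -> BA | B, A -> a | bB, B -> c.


Start: S' -> .S
For each item with dot before a nonterminal B, add B -> .γ for every B-production
Closure: [S' -> .S, S -> .BA, S -> .B, B -> .c]


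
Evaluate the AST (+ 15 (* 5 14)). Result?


Evaluate inner: (* 5 14) = 70
Evaluate root: (+ 15 70) = 85
Result: 85


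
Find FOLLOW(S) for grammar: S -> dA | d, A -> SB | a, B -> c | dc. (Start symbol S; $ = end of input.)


$ ∈ FOLLOW(S). For each A -> αBβ: add FIRST(β)\{ε} to FOLLOW(B); if β nullable, add FOLLOW(A).
FOLLOW(S) = {$, c, d}


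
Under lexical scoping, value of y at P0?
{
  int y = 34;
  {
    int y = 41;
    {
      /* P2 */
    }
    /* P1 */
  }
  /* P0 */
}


y declared in the same block as P0
y = 34


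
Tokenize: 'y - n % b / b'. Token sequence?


Scan left to right, longest-match per lexeme
Tokens: ID(y), OP(-), ID(n), OP(%), ID(b), OP(/), ID(b)


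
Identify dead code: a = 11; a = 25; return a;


first assignment to a is overwritten before any read
Dead: 'a = 11'


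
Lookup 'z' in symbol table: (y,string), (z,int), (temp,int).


Lookup 'z' → type int


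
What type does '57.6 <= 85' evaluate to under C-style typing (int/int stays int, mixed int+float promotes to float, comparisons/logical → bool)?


Operand types: float <= int
Rule: comparison yields bool
Result type: bool


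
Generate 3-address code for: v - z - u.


Break into single-operator statements:
t1 = v - z
t2 = t1 - u


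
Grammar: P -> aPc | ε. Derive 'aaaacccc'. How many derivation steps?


Derivation: P => aPc => aaPcc => aaaPccc => aaaaPcccc => aaaacccc
Steps: 5


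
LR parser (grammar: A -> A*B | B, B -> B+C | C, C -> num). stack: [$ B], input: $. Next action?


lookahead ∉ {+} so B won't extend; reduce A -> B
Action: reduce (A -> B)


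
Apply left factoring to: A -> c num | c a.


Common prefix: 'c'
Factored: A -> c A', A' -> num | a


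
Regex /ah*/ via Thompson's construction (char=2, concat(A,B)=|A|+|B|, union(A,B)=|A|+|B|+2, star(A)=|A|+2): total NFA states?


Syntax tree has 2 char leaf(s), 0 union(s), 1 star(s)
chars contribute 2×2 = 4; each union adds +2; each star adds +2
Total: 4 + 0 + 2 = 6 states


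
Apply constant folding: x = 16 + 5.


16 + 5 = 21 at compile time
Optimized: x = 21


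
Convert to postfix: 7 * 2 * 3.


Left to right (same or higher precedence on left)
Postfix: 7 2 * 3 *


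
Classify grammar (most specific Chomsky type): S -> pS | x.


Right-linear: every RHS is a terminal or a terminal followed by one nonterminal
Classification: Type 3 (Regular)


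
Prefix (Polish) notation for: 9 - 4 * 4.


'*' binds tighter: tree is (- 9 (* 4 4))
Prefix: - 9 * 4 4


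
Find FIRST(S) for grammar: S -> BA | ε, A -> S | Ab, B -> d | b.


Per alternative of S: FIRST(BA) = {b, d}; FIRST(ε) = {ε}
FIRST(S) = {b, d, ε}


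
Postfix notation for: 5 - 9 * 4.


* has higher precedence, evaluate 9*4 first
Postfix: 5 9 4 * -


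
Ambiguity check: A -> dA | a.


right-linear, alternatives start with distinct terminals 'd' vs 'a': unique leftmost derivation
Unambiguous


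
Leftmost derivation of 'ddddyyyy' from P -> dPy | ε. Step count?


Derivation: P => dPy => ddPyy => dddPyyy => ddddPyyyy => ddddyyyy
Steps: 5


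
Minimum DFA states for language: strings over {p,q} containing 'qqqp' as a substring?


KMP-style automaton: 4 progress states + 1 absorbing accept = 5
Minimal DFA: 5 states


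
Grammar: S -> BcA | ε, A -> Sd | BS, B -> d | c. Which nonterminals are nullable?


A nonterminal is nullable iff some alternative derives ε (directly, or every symbol in it is nullable)
Nullable: {S}


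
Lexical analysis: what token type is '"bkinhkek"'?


Pattern: double-quoted sequence
Type: STRING_LITERAL


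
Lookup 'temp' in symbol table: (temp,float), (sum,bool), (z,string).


Lookup 'temp' → type float


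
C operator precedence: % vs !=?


'%' is multiplicative (level 10); '!=' is equality (level 6)
Higher level binds tighter
'%' has higher precedence than '!='


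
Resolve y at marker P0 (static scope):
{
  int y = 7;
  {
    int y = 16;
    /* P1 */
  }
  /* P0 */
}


y declared in the same block as P0
y = 7


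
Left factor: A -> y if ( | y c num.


Common prefix: 'y'
Factored: A -> y A', A' -> if ( | c num


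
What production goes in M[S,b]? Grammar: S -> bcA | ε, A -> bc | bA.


For [S, b]: 'b' ∈ FIRST(bcA)
Entry: S -> bcA


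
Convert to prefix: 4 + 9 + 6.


left-to-right (same/higher precedence on left): tree is (+ (+ 4 9) 6)
Prefix: + + 4 9 6


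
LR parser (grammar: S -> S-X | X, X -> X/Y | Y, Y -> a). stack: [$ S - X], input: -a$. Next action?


handle 'S-X' on top; lookahead ∈ FOLLOW(S) = {-, $}
Action: reduce (S -> S-X)


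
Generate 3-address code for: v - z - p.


Break into single-operator statements:
t1 = v - z
t2 = t1 - p


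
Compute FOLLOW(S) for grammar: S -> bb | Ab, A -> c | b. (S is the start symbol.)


$ ∈ FOLLOW(S). For each A -> αBβ: add FIRST(β)\{ε} to FOLLOW(B); if β nullable, add FOLLOW(A).
FOLLOW(S) = {$}


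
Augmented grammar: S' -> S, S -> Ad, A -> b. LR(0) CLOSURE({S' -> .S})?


Start: S' -> .S
For each item with dot before a nonterminal B, add B -> .γ for every B-production
Closure: [S' -> .S, S -> .Ad, A -> .b]


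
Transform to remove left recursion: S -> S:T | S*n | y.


Left-recursive alternatives: S:T, S*n; non-recursive: y
Introduce S': S -> yS', S' -> :TS' | *nS' | ε


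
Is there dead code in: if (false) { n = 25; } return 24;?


condition is constant false, so the whole block is unreachable
Dead: 'if (false) { n = 25; }'


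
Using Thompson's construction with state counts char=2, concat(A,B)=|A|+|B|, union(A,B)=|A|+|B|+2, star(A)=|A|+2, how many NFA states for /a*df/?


Syntax tree has 3 char leaf(s), 0 union(s), 1 star(s)
chars contribute 3×2 = 6; each union adds +2; each star adds +2
Total: 6 + 0 + 2 = 8 states


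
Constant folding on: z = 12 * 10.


12 * 10 = 120 at compile time
Optimized: z = 120


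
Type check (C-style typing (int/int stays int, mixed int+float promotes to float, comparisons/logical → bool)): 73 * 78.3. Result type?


Operand types: int * float
Rule: mixed int/float promotes to float; int/int stays int
Result type: float


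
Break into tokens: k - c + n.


Scan left to right, longest-match per lexeme
Tokens: ID(k), OP(-), ID(c), OP(+), ID(n)


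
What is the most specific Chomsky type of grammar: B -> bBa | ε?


Single nonterminal LHS, but b^n a^n is not regular
Classification: Type 2 (Context-Free)


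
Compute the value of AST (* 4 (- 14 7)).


Evaluate inner: (- 14 7) = 7
Evaluate root: (* 4 7) = 28
Result: 28


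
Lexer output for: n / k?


Scan left to right, longest-match per lexeme
Tokens: ID(n), OP(/), ID(k)


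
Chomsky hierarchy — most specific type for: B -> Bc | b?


Left-linear: every RHS is a terminal or one nonterminal followed by a terminal
Classification: Type 3 (Regular)


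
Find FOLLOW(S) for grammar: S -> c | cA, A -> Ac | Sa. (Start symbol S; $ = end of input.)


$ ∈ FOLLOW(S). For each A -> αBβ: add FIRST(β)\{ε} to FOLLOW(B); if β nullable, add FOLLOW(A).
FOLLOW(S) = {$, a}


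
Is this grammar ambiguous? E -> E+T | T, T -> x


precedence layered via separate nonterminal T: deterministic
Unambiguous


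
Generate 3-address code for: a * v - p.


Break into single-operator statements:
t1 = a * v
t2 = t1 - p


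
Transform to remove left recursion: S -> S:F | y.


Left-recursive alternatives: S:F; non-recursive: y
Introduce S': S -> yS', S' -> :FS' | ε


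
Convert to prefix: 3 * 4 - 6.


left-to-right (same/higher precedence on left): tree is (- (* 3 4) 6)
Prefix: - * 3 4 6


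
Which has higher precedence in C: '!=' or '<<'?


'<<' is shift (level 8); '!=' is equality (level 6)
Higher level binds tighter
'<<' has higher precedence than '!='


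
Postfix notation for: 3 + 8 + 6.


Left to right (same or higher precedence on left)
Postfix: 3 8 + 6 +


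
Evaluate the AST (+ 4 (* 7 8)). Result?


Evaluate inner: (* 7 8) = 56
Evaluate root: (+ 4 56) = 60
Result: 60


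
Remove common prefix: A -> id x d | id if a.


Common prefix: 'id'
Factored: A -> id A', A' -> x d | if a


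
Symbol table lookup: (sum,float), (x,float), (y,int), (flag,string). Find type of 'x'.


Lookup 'x' → type float


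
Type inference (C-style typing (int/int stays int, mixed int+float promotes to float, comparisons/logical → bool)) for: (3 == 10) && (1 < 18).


Operand types: bool && bool
Rule: logical operators take bool operands and yield bool
Result type: bool


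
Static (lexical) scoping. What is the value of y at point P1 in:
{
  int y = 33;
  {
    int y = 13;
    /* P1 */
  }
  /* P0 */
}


y declared in the same block as P1
y = 13


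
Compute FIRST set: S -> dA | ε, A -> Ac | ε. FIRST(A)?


Per alternative of A: FIRST(Ac) = {c}; FIRST(ε) = {ε}
FIRST(A) = {c, ε}


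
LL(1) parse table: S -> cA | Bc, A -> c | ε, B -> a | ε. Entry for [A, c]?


For [A, c]: 'c' ∈ FIRST(c)
Entry: A -> c


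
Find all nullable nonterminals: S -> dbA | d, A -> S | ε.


A nonterminal is nullable iff some alternative derives ε (directly, or every symbol in it is nullable)
Nullable: {A}


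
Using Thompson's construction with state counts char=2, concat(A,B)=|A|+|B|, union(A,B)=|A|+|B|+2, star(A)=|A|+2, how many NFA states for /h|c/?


Syntax tree has 2 char leaf(s), 1 union(s), 0 star(s)
chars contribute 2×2 = 4; each union adds +2; each star adds +2
Total: 4 + 2 + 0 = 6 states


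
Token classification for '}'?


Pattern: delimiter/punctuation
Type: PUNCTUATION


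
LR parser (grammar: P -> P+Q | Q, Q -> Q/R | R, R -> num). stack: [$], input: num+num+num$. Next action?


no handle on stack; shift 'num'
Action: shift


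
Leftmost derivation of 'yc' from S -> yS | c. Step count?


Derivation: S => yS => yc
Steps: 2


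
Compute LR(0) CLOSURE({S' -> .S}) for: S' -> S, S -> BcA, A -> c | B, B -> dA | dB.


Start: S' -> .S
For each item with dot before a nonterminal B, add B -> .γ for every B-production
Closure: [S' -> .S, S -> .BcA, B -> .dA, B -> .dB]


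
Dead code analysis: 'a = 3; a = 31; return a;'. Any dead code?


first assignment to a is overwritten before any read
Dead: 'a = 3'


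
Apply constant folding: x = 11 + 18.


11 + 18 = 29 at compile time
Optimized: x = 29


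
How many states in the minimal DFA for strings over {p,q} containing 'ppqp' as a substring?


KMP-style automaton: 4 progress states + 1 absorbing accept = 5
Minimal DFA: 5 states


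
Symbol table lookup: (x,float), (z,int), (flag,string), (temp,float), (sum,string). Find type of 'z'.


Lookup 'z' → type int


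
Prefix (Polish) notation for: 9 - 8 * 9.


'*' binds tighter: tree is (- 9 (* 8 9))
Prefix: - 9 * 8 9


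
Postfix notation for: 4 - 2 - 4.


Left to right (same or higher precedence on left)
Postfix: 4 2 - 4 -


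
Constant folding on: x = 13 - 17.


13 - 17 = -4 at compile time
Optimized: x = -4


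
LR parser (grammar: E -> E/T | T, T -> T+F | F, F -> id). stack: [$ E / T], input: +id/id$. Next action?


'+' can extend T; shift to build T -> T+F
Action: shift


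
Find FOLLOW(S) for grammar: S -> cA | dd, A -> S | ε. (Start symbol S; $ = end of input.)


$ ∈ FOLLOW(S). For each A -> αBβ: add FIRST(β)\{ε} to FOLLOW(B); if β nullable, add FOLLOW(A).
FOLLOW(S) = {$}


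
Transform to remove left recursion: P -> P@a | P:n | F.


Left-recursive alternatives: P@a, P:n; non-recursive: F
Introduce P': P -> FP', P' -> @aP' | :nP' | ε


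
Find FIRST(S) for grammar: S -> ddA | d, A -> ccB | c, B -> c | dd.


Per alternative of S: FIRST(ddA) = {d}; FIRST(d) = {d}
FIRST(S) = {d}


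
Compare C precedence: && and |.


'|' is bitwise OR (level 3); '&&' is logical AND (level 2)
Higher level binds tighter
'|' has higher precedence than '&&'


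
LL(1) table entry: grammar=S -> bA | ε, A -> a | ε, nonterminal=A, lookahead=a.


For [A, a]: 'a' ∈ FIRST(a)
Entry: A -> a


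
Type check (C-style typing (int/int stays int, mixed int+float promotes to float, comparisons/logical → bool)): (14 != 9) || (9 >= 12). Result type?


Operand types: bool || bool
Rule: logical operators take bool operands and yield bool
Result type: bool


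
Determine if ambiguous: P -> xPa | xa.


balanced x^n…a^n: each string has a unique parse
Unambiguous


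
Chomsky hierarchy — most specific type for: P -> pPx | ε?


Single nonterminal LHS, but p^n x^n is not regular
Classification: Type 2 (Context-Free)


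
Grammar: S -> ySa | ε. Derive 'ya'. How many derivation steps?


Derivation: S => ySa => ya
Steps: 2


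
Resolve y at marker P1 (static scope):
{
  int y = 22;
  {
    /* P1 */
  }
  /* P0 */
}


P1's block does not declare y; resolves to the enclosing declaration at depth 0
y = 22


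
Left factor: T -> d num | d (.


Common prefix: 'd'
Factored: T -> d T', T' -> num | (


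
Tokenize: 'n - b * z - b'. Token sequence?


Scan left to right, longest-match per lexeme
Tokens: ID(n), OP(-), ID(b), OP(*), ID(z), OP(-), ID(b)


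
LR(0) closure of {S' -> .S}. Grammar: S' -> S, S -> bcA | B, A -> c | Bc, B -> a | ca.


Start: S' -> .S
For each item with dot before a nonterminal B, add B -> .γ for every B-production
Closure: [S' -> .S, S -> .bcA, S -> .B, B -> .a, B -> .ca]


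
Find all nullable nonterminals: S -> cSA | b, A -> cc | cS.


A nonterminal is nullable iff some alternative derives ε (directly, or every symbol in it is nullable)
Nullable: {}


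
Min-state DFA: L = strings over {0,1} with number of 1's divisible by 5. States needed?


Track (count of 1) mod 5: states 0..4, accept at 0
Minimal DFA: 5 states


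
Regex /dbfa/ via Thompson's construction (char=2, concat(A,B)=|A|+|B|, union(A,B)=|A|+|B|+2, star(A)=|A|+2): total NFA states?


Syntax tree has 4 char leaf(s), 0 union(s), 0 star(s)
chars contribute 4×2 = 8; each union adds +2; each star adds +2
Total: 8 + 0 + 0 = 8 states


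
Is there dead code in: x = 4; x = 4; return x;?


first assignment to x is overwritten before any read
Dead: 'x = 4'


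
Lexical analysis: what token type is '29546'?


Pattern: digits only
Type: INTEGER_LITERAL


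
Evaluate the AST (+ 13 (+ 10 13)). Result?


Evaluate inner: (+ 10 13) = 23
Evaluate root: (+ 13 23) = 36
Result: 36


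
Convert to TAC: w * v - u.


Break into single-operator statements:
t1 = w * v
t2 = t1 - u


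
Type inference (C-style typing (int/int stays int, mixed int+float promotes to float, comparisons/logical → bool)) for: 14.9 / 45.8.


Operand types: float / float
Rule: mixed int/float promotes to float; int/int stays int
Result type: float


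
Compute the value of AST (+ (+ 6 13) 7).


Evaluate inner: (+ 6 13) = 19
Evaluate root: (+ 19 7) = 26
Result: 26


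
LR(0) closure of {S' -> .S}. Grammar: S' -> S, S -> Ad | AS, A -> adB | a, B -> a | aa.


Start: S' -> .S
For each item with dot before a nonterminal B, add B -> .γ for every B-production
Closure: [S' -> .S, S -> .Ad, S -> .AS, A -> .adB, A -> .a]


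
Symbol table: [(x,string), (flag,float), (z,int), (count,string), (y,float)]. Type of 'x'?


Lookup 'x' → type string


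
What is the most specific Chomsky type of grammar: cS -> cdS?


LHS has context (more than one symbol) and |LHS| ≤ |RHS|
Classification: Type 1 (Context-Sensitive)


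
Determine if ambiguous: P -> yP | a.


right-linear, alternatives start with distinct terminals 'y' vs 'a': unique leftmost derivation
Unambiguous


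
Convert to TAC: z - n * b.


Break into single-operator statements:
t1 = n * b
t2 = z - t1


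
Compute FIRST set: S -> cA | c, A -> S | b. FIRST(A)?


Per alternative of A: FIRST(S) = {c}; FIRST(b) = {b}
FIRST(A) = {b, c}


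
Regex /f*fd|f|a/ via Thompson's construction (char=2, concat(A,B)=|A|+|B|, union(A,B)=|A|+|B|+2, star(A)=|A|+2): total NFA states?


Syntax tree has 5 char leaf(s), 2 union(s), 1 star(s)
chars contribute 5×2 = 10; each union adds +2; each star adds +2
Total: 10 + 4 + 2 = 16 states


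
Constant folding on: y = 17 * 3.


17 * 3 = 51 at compile time
Optimized: y = 51


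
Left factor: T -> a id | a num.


Common prefix: 'a'
Factored: T -> a T', T' -> id | num


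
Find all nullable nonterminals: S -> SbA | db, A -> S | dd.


A nonterminal is nullable iff some alternative derives ε (directly, or every symbol in it is nullable)
Nullable: {}


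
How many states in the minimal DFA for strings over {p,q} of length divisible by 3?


Track length mod 3: states 0..2, accept at 0
Minimal DFA: 3 states


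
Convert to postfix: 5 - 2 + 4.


Left to right (same or higher precedence on left)
Postfix: 5 2 - 4 +
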